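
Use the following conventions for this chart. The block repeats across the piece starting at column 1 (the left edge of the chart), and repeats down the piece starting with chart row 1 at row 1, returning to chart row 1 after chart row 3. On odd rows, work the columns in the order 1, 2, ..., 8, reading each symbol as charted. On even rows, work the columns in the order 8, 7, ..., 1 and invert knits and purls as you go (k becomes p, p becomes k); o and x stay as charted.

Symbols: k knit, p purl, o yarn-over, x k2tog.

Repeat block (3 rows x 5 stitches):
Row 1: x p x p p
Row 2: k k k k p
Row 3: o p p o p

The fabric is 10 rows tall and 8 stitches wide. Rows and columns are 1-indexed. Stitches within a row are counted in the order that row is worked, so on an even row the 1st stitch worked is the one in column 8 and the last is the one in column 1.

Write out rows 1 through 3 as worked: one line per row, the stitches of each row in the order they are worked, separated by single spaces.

Row 1: chart row 1, RS - tile across columns 1-8 and work as-is.
Row 2: chart row 2, WS - tiled (columns 1-8): k k k k p k k k; work from column 8 back to 1 with k<->p swapped.
Row 3: chart row 3, RS - tile across columns 1-8 and work as-is.

== ROWS AS WORKED ==
x p x p p x p x
p p p k p p p p
o p p o p o p p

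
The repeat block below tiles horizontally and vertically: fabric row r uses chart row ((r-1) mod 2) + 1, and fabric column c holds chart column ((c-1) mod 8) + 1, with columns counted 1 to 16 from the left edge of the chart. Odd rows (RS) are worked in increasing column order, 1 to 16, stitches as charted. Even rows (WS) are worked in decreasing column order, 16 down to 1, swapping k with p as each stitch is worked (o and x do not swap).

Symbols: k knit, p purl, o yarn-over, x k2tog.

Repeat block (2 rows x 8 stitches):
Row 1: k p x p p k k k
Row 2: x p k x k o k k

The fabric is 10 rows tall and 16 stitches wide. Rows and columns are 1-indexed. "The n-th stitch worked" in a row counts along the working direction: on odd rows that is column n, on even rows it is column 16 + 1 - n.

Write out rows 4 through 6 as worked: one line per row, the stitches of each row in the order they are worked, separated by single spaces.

Row 4: chart row 2, WS - tiled (columns 1-16): x p k x k o k k x p k x k o k k; work from column 16 back to 1 with k<->p swapped.
Row 5: chart row 1, RS - tile across columns 1-16 and work as-is.
Row 6: chart row 2, WS - tiled (columns 1-16): x p k x k o k k x p k x k o k k; work from column 16 back to 1 with k<->p swapped.

Result:
p p o p x p k x p p o p x p k x
k p x p p k k k k p x p p k k k
p p o p x p k x p p o p x p k x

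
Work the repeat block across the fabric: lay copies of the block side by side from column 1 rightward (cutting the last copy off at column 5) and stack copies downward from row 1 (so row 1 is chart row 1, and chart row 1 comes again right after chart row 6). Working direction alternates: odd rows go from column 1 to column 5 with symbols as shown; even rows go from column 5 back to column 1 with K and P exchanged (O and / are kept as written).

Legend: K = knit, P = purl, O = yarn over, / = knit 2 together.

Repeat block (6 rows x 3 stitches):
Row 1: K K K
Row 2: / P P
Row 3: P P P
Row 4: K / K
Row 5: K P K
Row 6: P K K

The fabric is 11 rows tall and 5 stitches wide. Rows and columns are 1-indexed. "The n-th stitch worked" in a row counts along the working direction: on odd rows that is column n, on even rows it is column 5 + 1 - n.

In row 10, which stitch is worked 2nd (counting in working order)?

Row 10: (10-1) mod 6 = 3, so use chart row 4. Even row -> WS.
Chart row 4 tiled across columns 1-5: K / K K /
Wrong side: read the tiled row from column 5 down to 1 and exchange K with P (leave O, /).
Row 10 as worked: / P P / P
The 2nd stitch worked is P.

Stitch:
P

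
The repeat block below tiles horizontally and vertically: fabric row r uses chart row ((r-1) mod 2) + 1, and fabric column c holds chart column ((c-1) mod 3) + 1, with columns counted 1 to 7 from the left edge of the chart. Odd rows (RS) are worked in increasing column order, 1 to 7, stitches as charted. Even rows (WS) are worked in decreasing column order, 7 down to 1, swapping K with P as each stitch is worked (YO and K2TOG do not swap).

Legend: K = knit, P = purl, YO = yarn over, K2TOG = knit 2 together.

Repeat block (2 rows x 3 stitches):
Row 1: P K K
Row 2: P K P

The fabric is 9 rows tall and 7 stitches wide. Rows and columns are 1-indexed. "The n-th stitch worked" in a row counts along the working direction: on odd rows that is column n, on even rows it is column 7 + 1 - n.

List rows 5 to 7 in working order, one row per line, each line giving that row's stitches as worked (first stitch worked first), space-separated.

== ROWS AS WORKED ==
P K K P K K P
K K P K K P K
P K K P K K P

Derivation:
Row 5: chart row 1, RS - tile across columns 1-7 and work as-is.
Row 6: chart row 2, WS - tiled (columns 1-7): P K P P K P P; work from column 7 back to 1 with K<->P swapped.
Row 7: chart row 1, RS - tile across columns 1-7 and work as-is.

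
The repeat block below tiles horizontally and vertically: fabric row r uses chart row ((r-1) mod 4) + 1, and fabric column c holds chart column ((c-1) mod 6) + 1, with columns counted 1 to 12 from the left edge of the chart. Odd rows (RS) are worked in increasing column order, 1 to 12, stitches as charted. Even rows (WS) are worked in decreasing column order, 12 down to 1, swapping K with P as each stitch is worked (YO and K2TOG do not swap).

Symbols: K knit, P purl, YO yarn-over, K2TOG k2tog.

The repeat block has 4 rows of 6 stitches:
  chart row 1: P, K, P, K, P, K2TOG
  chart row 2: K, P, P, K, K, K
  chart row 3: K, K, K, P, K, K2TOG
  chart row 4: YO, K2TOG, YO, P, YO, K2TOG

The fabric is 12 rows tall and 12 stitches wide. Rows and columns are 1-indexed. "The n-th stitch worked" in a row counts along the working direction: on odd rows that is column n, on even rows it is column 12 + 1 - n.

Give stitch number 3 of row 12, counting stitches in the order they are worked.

== STITCH ==
K

Derivation:
For row 12: chart row = ((12-1) mod 4) + 1 = 4; this is a WS (even) row.
Chart row 4 tiled across columns 1-12: YO K2TOG YO P YO K2TOG YO K2TOG YO P YO K2TOG
WS: work from column 12 back to column 1 (reverse the tiled row), swapping K<->P (YO and K2TOG unchanged).
Row 12 as worked: K2TOG YO K YO K2TOG YO K2TOG YO K YO K2TOG YO
Stitch 3 in working order -> K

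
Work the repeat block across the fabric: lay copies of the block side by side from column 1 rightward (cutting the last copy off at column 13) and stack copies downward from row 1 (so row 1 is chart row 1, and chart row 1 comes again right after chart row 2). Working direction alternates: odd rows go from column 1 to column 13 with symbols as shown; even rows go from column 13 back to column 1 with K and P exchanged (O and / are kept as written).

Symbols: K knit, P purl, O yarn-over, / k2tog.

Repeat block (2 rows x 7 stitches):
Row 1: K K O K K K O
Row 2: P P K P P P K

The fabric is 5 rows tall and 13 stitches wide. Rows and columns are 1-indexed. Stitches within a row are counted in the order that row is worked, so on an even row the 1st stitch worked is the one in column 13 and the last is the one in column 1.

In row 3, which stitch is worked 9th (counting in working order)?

Row 3: (3-1) mod 2 = 0, so use chart row 1. Odd row -> RS.
Chart row 1 tiled across columns 1-13: K K O K K K O K K O K K K
Right side: take the tiled row as-is (worked left to right from column 1).
The 9th stitch worked is K.

Stitch:
K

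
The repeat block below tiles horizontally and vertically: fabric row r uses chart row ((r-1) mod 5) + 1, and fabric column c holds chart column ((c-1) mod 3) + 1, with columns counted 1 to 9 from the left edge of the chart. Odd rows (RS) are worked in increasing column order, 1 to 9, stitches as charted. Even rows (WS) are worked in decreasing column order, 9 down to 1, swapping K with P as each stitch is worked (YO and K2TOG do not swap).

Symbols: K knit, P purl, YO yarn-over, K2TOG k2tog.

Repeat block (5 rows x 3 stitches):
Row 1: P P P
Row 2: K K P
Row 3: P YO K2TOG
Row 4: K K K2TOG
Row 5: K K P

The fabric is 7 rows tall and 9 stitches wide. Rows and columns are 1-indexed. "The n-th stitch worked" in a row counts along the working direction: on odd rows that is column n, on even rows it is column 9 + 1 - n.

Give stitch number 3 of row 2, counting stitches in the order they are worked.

== STITCH ==
P

Derivation:
Row 2 uses chart row ((2-1) mod 5)+1 = 2. Row 2 is even, so WS.
Chart row 2 tiled across columns 1-9: K K P K K P K K P
WS: work from column 9 back to column 1 (reverse the tiled row), swapping K<->P (YO and K2TOG unchanged).
Row 2 as worked: K P P K P P K P P
Counting 3 along the worked row gives P.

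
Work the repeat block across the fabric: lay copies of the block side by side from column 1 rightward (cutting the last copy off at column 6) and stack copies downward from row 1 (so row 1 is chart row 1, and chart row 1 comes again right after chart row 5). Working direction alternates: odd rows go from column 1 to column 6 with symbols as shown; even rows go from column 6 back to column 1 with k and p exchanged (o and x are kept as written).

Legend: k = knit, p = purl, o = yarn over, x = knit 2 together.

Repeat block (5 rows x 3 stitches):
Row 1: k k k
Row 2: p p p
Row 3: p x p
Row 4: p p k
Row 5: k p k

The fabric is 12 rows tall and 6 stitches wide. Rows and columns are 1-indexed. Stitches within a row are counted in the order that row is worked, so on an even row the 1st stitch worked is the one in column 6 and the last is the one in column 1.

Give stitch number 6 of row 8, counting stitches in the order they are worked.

For row 8: chart row = ((8-1) mod 5) + 1 = 3; this is a WS (even) row.
Chart row 3 tiled across columns 1-6: p x p p x p
Wrong side: read the tiled row from column 6 down to 1 and exchange k with p (leave o, x).
Row 8 as worked: k x k k x k
Stitch 6 in working order -> k

Result:
k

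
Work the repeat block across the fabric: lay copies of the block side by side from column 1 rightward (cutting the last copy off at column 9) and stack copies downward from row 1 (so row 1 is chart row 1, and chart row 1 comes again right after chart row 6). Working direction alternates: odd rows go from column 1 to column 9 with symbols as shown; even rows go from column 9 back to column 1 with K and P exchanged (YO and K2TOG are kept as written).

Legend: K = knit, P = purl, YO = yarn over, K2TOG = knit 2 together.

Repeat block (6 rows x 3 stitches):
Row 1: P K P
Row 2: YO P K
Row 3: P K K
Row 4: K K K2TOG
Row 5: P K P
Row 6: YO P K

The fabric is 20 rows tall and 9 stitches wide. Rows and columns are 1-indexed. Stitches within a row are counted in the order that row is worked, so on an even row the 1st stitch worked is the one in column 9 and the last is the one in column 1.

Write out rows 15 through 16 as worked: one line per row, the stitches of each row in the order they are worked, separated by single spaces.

Row 15: chart row 3, RS - tile across columns 1-9 and work as-is.
Row 16: chart row 4, WS - tiled (columns 1-9): K K K2TOG K K K2TOG K K K2TOG; work from column 9 back to 1 with K<->P swapped.

Result:
P K K P K K P K K
K2TOG P P K2TOG P P K2TOG P P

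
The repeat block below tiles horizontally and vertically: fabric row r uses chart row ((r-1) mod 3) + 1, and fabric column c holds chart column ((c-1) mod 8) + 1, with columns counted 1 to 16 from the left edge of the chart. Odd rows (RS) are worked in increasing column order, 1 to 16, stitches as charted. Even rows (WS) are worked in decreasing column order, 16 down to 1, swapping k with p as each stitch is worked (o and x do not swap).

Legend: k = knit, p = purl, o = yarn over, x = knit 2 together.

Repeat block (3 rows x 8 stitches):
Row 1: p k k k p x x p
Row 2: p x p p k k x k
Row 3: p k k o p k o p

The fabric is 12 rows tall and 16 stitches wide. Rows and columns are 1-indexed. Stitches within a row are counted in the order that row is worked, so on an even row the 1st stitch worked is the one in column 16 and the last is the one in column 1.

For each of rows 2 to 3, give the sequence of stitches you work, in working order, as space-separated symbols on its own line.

Rows as worked:
p x p p k k x k p x p p k k x k
p k k o p k o p p k k o p k o p

Derivation:
Row 2: chart row 2, WS - tiled (columns 1-16): p x p p k k x k p x p p k k x k; work from column 16 back to 1 with k<->p swapped.
Row 3: chart row 3, RS - tile across columns 1-16 and work as-is.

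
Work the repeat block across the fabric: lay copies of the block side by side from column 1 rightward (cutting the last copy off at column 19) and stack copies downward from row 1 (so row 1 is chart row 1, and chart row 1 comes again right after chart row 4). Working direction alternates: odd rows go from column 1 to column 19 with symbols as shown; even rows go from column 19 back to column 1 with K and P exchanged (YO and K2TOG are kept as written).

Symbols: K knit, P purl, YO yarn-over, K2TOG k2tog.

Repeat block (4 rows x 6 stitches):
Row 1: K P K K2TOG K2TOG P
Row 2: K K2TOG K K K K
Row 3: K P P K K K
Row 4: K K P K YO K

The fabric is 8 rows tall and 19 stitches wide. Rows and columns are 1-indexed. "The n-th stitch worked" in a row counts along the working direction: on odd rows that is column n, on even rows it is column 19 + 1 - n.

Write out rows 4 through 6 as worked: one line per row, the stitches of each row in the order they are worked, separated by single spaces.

== ROWS AS WORKED ==
P P YO P K P P P YO P K P P P YO P K P P
K P K K2TOG K2TOG P K P K K2TOG K2TOG P K P K K2TOG K2TOG P K
P P P P P K2TOG P P P P P K2TOG P P P P P K2TOG P

Derivation:
Row 4: chart row 4, WS - tiled (columns 1-19): K K P K YO K K K P K YO K K K P K YO K K; work from column 19 back to 1 with K<->P swapped.
Row 5: chart row 1, RS - tile across columns 1-19 and work as-is.
Row 6: chart row 2, WS - tiled (columns 1-19): K K2TOG K K K K K K2TOG K K K K K K2TOG K K K K K; work from column 19 back to 1 with K<->P swapped.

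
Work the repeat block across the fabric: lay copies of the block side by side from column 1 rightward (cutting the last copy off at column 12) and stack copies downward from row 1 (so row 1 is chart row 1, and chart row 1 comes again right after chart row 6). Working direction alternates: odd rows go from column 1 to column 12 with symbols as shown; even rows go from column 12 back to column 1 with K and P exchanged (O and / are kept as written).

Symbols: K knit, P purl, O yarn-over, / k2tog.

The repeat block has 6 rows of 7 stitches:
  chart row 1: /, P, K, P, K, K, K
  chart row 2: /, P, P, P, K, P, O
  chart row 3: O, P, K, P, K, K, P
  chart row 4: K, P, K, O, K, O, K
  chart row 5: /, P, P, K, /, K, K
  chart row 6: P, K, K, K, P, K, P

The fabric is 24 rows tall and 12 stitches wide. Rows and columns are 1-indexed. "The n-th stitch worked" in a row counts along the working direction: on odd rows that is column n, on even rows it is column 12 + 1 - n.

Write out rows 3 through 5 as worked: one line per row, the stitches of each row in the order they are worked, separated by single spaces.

== ROWS AS WORKED ==
O P K P K K P O P K P K
P O P K P P O P O P K P
/ P P K / K K / P P K /

Derivation:
Row 3: chart row 3, RS - tile across columns 1-12 and work as-is.
Row 4: chart row 4, WS - tiled (columns 1-12): K P K O K O K K P K O K; work from column 12 back to 1 with K<->P swapped.
Row 5: chart row 5, RS - tile across columns 1-12 and work as-is.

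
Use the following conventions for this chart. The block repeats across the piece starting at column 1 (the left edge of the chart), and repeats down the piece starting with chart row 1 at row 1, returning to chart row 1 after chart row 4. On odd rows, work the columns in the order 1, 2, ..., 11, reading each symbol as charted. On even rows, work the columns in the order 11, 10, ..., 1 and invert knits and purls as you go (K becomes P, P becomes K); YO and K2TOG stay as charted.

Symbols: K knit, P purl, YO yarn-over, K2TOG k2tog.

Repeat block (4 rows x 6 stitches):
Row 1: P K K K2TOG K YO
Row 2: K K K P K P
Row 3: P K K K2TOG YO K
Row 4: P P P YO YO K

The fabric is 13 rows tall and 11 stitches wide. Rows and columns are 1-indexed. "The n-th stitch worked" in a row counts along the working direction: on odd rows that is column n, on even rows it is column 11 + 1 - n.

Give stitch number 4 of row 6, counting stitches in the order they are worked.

Row 6 uses chart row ((6-1) mod 4)+1 = 2. Row 6 is even, so WS.
Chart row 2 tiled across columns 1-11: K K K P K P K K K P K
WS row: flip the tiled sequence (start at column 11) and apply K<->P; YO and K2TOG stay.
Row 6 as worked: P K P P P K P K P P P
The 4th stitch worked is P.

Result:
P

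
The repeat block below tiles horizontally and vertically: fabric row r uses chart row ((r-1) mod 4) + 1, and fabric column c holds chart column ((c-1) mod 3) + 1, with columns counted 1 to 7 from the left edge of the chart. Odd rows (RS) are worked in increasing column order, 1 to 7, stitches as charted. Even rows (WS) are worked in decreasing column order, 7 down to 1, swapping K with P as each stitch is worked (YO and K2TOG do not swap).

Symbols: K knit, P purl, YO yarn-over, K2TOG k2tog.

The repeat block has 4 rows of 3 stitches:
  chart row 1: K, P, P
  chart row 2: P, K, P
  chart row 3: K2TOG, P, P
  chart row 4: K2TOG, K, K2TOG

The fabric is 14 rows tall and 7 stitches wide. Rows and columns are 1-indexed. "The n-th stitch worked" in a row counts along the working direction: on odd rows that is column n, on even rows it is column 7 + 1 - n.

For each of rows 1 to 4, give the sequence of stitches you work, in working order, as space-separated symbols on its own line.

Rows as worked:
K P P K P P K
K K P K K P K
K2TOG P P K2TOG P P K2TOG
K2TOG K2TOG P K2TOG K2TOG P K2TOG

Derivation:
Row 1: chart row 1, RS - tile across columns 1-7 and work as-is.
Row 2: chart row 2, WS - tiled (columns 1-7): P K P P K P P; work from column 7 back to 1 with K<->P swapped.
Row 3: chart row 3, RS - tile across columns 1-7 and work as-is.
Row 4: chart row 4, WS - tiled (columns 1-7): K2TOG K K2TOG K2TOG K K2TOG K2TOG; work from column 7 back to 1 with K<->P swapped.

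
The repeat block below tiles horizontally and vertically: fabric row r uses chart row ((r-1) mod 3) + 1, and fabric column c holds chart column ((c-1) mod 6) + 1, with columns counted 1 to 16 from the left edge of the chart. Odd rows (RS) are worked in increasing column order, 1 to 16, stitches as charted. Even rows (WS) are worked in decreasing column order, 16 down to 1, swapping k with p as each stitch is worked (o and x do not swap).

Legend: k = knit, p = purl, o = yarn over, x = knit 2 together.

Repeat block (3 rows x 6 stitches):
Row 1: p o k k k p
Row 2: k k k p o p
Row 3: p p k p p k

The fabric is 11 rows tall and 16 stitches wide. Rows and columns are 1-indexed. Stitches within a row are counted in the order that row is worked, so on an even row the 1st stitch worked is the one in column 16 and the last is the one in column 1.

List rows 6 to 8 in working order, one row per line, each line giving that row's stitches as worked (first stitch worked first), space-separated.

Row 6: chart row 3, WS - tiled (columns 1-16): p p k p p k p p k p p k p p k p; work from column 16 back to 1 with k<->p swapped.
Row 7: chart row 1, RS - tile across columns 1-16 and work as-is.
Row 8: chart row 2, WS - tiled (columns 1-16): k k k p o p k k k p o p k k k p; work from column 16 back to 1 with k<->p swapped.

Result:
k p k k p k k p k k p k k p k k
p o k k k p p o k k k p p o k k
k p p p k o k p p p k o k p p p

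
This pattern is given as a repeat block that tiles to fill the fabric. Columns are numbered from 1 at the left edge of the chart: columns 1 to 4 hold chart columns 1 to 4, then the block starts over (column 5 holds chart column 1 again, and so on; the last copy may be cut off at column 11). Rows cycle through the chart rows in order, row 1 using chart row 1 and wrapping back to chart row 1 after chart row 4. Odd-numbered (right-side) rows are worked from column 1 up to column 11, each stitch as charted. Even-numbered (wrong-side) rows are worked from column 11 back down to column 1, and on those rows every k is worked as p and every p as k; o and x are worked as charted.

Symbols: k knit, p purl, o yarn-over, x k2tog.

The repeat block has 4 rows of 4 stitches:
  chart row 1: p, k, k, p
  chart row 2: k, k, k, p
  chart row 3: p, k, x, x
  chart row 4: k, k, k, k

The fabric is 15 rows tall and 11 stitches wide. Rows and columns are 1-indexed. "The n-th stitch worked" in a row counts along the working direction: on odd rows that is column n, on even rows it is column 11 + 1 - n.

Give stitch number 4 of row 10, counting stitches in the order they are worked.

Result:
k

Derivation:
For row 10: chart row = ((10-1) mod 4) + 1 = 2; this is a WS (even) row.
Chart row 2 tiled across columns 1-11: k k k p k k k p k k k
WS: work from column 11 back to column 1 (reverse the tiled row), swapping k<->p (o and x unchanged).
Row 10 as worked: p p p k p p p k p p p
Counting 4 along the worked row gives k.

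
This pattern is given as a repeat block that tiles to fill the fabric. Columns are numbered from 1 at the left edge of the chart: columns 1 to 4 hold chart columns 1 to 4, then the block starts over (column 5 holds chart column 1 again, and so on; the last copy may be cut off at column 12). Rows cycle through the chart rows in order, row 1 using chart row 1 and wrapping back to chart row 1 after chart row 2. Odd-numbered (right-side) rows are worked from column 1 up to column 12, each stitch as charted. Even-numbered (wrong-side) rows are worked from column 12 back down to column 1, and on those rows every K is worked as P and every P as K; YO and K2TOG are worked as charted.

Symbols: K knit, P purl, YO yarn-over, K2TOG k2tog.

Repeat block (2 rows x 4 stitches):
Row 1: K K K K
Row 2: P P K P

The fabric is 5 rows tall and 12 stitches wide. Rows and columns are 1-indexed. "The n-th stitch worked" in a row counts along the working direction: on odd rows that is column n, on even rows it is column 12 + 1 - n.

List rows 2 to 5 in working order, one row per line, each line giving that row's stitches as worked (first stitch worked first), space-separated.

Rows as worked:
K P K K K P K K K P K K
K K K K K K K K K K K K
K P K K K P K K K P K K
K K K K K K K K K K K K

Derivation:
Row 2: chart row 2, WS - tiled (columns 1-12): P P K P P P K P P P K P; work from column 12 back to 1 with K<->P swapped.
Row 3: chart row 1, RS - tile across columns 1-12 and work as-is.
Row 4: chart row 2, WS - tiled (columns 1-12): P P K P P P K P P P K P; work from column 12 back to 1 with K<->P swapped.
Row 5: chart row 1, RS - tile across columns 1-12 and work as-is.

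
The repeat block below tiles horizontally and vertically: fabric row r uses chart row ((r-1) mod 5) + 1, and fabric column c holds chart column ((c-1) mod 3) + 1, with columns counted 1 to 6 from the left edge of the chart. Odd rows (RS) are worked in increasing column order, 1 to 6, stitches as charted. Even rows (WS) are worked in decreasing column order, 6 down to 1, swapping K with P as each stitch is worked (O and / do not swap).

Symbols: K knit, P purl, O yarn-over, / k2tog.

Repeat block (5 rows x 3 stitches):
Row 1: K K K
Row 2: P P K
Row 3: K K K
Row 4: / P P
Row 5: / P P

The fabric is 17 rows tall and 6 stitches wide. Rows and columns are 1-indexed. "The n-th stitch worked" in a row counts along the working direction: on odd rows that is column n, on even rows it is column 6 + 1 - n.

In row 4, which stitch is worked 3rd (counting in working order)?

Result:
/

Derivation:
For row 4: chart row = ((4-1) mod 5) + 1 = 4; this is a WS (even) row.
Chart row 4 tiled across columns 1-6: / P P / P P
Wrong side: read the tiled row from column 6 down to 1 and exchange K with P (leave O, /).
Row 4 as worked: K K / K K /
Stitch 3 in working order -> /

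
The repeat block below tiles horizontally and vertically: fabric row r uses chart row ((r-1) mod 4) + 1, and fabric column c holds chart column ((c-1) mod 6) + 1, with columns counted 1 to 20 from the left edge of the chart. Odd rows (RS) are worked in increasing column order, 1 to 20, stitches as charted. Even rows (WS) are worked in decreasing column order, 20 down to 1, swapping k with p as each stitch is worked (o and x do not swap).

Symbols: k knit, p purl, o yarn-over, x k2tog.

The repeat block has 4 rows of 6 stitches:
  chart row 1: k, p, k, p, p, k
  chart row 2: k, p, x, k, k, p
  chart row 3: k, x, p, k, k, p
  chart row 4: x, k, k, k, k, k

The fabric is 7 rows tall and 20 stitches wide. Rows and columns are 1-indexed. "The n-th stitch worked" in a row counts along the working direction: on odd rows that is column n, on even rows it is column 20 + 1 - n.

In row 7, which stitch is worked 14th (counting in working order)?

Row 7: (7-1) mod 4 = 2, so use chart row 3. Odd row -> RS.
Chart row 3 tiled across columns 1-20: k x p k k p k x p k k p k x p k k p k x
RS: work column 1 to column 20, symbols as charted — the tiled row is the row as worked.
Counting 14 along the worked row gives x.

== STITCH ==
x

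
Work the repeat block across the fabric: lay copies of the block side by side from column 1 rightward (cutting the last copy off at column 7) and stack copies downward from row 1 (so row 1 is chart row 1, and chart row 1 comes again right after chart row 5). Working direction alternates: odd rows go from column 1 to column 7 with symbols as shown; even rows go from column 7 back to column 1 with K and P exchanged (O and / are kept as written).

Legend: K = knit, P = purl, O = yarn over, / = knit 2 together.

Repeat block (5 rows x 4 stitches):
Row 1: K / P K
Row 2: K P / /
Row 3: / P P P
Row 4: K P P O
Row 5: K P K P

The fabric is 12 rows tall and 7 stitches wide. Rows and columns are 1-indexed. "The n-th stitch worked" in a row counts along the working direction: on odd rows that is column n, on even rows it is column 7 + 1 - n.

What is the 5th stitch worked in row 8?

Stitch:
K

Derivation:
Row 8 uses chart row ((8-1) mod 5)+1 = 3. Row 8 is even, so WS.
Chart row 3 tiled across columns 1-7: / P P P / P P
Wrong side: read the tiled row from column 7 down to 1 and exchange K with P (leave O, /).
Row 8 as worked: K K / K K K /
Stitch 5 in working order -> K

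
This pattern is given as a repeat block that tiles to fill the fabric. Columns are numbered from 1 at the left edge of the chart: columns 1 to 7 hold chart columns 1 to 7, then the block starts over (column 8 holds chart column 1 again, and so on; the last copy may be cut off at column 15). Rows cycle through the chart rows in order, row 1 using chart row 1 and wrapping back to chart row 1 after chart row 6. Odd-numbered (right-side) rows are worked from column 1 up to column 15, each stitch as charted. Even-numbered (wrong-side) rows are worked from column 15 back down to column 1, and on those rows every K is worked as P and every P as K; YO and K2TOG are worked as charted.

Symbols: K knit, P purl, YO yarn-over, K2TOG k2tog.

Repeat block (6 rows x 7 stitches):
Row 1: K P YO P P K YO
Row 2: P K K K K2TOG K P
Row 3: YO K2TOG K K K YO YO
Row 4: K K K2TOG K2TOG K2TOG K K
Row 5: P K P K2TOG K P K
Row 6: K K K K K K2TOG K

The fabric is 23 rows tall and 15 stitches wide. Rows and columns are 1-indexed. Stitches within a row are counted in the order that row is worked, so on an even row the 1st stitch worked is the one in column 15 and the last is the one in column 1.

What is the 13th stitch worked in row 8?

Stitch:
P

Derivation:
Row 8: (8-1) mod 6 = 1, so use chart row 2. Even row -> WS.
Chart row 2 tiled across columns 1-15: P K K K K2TOG K P P K K K K2TOG K P P
Wrong side: read the tiled row from column 15 down to 1 and exchange K with P (leave YO, K2TOG).
Row 8 as worked: K K P K2TOG P P P K K P K2TOG P P P K
Counting 13 along the worked row gives P.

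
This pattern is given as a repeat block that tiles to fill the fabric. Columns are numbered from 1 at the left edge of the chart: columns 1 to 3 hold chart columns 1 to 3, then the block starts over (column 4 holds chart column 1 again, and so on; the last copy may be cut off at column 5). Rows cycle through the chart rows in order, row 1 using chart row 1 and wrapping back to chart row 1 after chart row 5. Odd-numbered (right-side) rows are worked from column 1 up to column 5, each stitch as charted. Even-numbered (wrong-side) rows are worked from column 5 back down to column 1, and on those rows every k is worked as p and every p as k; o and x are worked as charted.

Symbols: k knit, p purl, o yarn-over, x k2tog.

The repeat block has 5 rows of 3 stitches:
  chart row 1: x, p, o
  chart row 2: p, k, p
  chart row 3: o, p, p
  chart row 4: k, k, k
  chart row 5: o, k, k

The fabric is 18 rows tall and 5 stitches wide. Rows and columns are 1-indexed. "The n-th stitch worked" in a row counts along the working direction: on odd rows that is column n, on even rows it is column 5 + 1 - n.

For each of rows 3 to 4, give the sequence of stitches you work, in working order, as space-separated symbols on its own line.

Rows as worked:
o p p o p
p p p p p

Derivation:
Row 3: chart row 3, RS - tile across columns 1-5 and work as-is.
Row 4: chart row 4, WS - tiled (columns 1-5): k k k k k; work from column 5 back to 1 with k<->p swapped.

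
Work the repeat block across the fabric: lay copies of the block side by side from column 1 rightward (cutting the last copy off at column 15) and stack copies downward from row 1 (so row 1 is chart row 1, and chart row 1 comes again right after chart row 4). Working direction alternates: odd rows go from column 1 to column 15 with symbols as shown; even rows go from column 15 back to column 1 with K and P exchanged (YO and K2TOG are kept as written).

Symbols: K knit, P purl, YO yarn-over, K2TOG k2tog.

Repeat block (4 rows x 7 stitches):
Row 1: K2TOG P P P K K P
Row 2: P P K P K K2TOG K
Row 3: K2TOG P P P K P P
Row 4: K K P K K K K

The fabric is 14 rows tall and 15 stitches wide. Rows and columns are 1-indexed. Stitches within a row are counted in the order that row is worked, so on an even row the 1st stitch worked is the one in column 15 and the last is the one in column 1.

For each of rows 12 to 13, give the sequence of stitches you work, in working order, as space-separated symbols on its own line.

Rows as worked:
P P P P P K P P P P P P K P P
K2TOG P P P K K P K2TOG P P P K K P K2TOG

Derivation:
Row 12: chart row 4, WS - tiled (columns 1-15): K K P K K K K K K P K K K K K; work from column 15 back to 1 with K<->P swapped.
Row 13: chart row 1, RS - tile across columns 1-15 and work as-is.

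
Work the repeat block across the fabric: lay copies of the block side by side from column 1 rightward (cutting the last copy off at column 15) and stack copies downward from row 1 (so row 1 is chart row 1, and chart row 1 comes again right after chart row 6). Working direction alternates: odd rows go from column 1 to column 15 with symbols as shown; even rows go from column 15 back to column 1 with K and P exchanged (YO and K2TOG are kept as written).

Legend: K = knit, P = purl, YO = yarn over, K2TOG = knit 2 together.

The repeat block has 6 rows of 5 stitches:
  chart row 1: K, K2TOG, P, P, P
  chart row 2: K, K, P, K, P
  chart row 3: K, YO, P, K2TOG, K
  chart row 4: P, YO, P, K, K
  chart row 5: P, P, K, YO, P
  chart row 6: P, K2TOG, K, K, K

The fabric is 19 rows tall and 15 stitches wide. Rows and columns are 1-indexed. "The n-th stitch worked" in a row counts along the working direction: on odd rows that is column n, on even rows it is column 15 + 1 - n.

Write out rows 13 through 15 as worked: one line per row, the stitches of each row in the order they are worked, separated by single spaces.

Row 13: chart row 1, RS - tile across columns 1-15 and work as-is.
Row 14: chart row 2, WS - tiled (columns 1-15): K K P K P K K P K P K K P K P; work from column 15 back to 1 with K<->P swapped.
Row 15: chart row 3, RS - tile across columns 1-15 and work as-is.

Result:
K K2TOG P P P K K2TOG P P P K K2TOG P P P
K P K P P K P K P P K P K P P
K YO P K2TOG K K YO P K2TOG K K YO P K2TOG K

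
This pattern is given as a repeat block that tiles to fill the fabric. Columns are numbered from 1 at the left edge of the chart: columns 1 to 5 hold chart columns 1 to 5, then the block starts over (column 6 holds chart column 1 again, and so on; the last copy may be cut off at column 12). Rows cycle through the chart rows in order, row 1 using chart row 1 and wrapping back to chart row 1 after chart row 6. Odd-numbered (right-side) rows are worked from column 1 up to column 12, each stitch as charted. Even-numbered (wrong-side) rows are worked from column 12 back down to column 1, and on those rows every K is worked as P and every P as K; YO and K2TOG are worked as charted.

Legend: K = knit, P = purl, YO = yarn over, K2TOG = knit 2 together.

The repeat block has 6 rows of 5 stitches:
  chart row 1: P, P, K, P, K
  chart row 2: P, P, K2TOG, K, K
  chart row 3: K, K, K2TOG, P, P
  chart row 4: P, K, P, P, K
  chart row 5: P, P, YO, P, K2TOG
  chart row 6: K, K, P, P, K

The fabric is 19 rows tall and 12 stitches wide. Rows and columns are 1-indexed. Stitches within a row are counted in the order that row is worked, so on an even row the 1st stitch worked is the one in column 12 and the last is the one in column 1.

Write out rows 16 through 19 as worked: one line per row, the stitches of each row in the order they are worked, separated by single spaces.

Rows as worked:
P K P K K P K P K K P K
P P YO P K2TOG P P YO P K2TOG P P
P P P K K P P P K K P P
P P K P K P P K P K P P

Derivation:
Row 16: chart row 4, WS - tiled (columns 1-12): P K P P K P K P P K P K; work from column 12 back to 1 with K<->P swapped.
Row 17: chart row 5, RS - tile across columns 1-12 and work as-is.
Row 18: chart row 6, WS - tiled (columns 1-12): K K P P K K K P P K K K; work from column 12 back to 1 with K<->P swapped.
Row 19: chart row 1, RS - tile across columns 1-12 and work as-is.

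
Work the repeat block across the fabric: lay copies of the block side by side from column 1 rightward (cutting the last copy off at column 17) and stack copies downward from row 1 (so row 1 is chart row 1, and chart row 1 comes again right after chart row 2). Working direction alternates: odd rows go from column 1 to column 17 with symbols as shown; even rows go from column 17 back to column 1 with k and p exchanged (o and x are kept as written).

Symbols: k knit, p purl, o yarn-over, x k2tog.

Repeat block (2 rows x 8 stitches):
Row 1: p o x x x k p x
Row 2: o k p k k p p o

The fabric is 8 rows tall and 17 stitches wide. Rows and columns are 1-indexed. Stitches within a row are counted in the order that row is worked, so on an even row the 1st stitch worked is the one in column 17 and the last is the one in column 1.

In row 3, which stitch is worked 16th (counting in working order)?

== STITCH ==
x

Derivation:
For row 3: chart row = ((3-1) mod 2) + 1 = 1; this is a RS (odd) row.
Chart row 1 tiled across columns 1-17: p o x x x k p x p o x x x k p x p
RS: work column 1 to column 17, symbols as charted — the tiled row is the row as worked.
Stitch 16 in working order -> x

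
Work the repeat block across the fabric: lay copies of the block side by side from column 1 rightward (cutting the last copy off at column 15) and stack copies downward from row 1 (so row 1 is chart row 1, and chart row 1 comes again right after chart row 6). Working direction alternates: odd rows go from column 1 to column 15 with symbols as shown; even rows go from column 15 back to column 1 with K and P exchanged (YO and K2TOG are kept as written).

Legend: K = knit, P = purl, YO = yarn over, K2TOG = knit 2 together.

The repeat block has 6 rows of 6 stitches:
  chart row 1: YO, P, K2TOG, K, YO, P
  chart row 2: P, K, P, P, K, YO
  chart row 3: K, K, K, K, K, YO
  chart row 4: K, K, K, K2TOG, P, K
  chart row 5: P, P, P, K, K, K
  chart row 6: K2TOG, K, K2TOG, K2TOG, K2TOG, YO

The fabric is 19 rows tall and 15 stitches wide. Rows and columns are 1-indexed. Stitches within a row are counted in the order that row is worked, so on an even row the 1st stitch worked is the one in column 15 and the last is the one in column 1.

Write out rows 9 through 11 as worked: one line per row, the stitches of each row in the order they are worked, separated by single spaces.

Row 9: chart row 3, RS - tile across columns 1-15 and work as-is.
Row 10: chart row 4, WS - tiled (columns 1-15): K K K K2TOG P K K K K K2TOG P K K K K; work from column 15 back to 1 with K<->P swapped.
Row 11: chart row 5, RS - tile across columns 1-15 and work as-is.

Result:
K K K K K YO K K K K K YO K K K
P P P P K K2TOG P P P P K K2TOG P P P
P P P K K K P P P K K K P P P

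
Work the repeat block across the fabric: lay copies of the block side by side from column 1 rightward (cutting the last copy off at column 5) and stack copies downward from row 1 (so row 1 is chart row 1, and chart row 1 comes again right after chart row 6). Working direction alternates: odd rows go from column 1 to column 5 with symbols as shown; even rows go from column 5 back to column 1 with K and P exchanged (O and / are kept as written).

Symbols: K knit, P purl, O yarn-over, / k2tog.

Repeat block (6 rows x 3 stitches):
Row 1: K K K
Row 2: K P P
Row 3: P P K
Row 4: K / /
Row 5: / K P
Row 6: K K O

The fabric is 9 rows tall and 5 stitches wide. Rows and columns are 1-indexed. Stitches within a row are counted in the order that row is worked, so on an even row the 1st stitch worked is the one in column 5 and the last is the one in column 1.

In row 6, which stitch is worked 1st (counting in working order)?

Row 6 uses chart row ((6-1) mod 6)+1 = 6. Row 6 is even, so WS.
Chart row 6 tiled across columns 1-5: K K O K K
Wrong side: read the tiled row from column 5 down to 1 and exchange K with P (leave O, /).
Row 6 as worked: P P O P P
Counting 1 along the worked row gives P.

Stitch:
P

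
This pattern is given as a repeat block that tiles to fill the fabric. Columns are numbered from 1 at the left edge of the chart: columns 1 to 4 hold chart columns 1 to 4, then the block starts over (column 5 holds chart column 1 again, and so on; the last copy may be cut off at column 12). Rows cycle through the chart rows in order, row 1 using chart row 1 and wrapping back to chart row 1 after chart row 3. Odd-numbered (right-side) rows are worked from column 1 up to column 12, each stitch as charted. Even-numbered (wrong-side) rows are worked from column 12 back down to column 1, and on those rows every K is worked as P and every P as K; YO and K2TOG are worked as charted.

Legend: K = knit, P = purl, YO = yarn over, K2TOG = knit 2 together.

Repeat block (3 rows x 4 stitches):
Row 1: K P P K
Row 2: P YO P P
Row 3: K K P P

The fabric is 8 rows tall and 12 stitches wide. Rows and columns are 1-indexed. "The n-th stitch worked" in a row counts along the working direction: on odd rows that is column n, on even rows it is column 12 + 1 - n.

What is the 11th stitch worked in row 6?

Result:
P

Derivation:
Row 6 uses chart row ((6-1) mod 3)+1 = 3. Row 6 is even, so WS.
Chart row 3 tiled across columns 1-12: K K P P K K P P K K P P
WS: work from column 12 back to column 1 (reverse the tiled row), swapping K<->P (YO and K2TOG unchanged).
Row 6 as worked: K K P P K K P P K K P P
Stitch 11 in working order -> P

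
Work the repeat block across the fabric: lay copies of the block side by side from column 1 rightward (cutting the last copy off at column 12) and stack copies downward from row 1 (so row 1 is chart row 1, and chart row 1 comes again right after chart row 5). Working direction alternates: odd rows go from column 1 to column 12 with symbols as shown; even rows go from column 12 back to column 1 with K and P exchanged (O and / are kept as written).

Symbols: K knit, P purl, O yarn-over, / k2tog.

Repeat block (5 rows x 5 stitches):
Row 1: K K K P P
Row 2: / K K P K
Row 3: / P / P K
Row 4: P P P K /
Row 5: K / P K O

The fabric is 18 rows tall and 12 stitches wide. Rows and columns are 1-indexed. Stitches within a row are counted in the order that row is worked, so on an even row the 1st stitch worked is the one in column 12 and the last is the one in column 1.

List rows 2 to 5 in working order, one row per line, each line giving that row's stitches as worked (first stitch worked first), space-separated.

Row 2: chart row 2, WS - tiled (columns 1-12): / K K P K / K K P K / K; work from column 12 back to 1 with K<->P swapped.
Row 3: chart row 3, RS - tile across columns 1-12 and work as-is.
Row 4: chart row 4, WS - tiled (columns 1-12): P P P K / P P P K / P P; work from column 12 back to 1 with K<->P swapped.
Row 5: chart row 5, RS - tile across columns 1-12 and work as-is.

Rows as worked:
P / P K P P / P K P P /
/ P / P K / P / P K / P
K K / P K K K / P K K K
K / P K O K / P K O K /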